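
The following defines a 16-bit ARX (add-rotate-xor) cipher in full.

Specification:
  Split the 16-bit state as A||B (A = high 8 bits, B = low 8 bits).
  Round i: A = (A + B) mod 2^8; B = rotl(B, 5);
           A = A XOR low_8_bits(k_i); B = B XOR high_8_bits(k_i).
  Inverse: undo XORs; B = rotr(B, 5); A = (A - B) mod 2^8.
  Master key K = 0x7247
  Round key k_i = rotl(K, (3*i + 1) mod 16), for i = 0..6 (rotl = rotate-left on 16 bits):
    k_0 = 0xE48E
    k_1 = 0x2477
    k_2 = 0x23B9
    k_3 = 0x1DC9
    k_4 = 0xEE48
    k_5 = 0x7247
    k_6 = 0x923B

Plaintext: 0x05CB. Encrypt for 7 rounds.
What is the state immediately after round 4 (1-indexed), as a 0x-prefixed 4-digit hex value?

0xA227

s_0 = plaintext = 0x05CB
s_1 = Round(s_0, k_0) = 0x5E9D
s_2 = Round(s_1, k_1) = 0x8C97
s_3 = Round(s_2, k_2) = 0x9AD1
s_4 = Round(s_3, k_3) = 0xA227
s_5 = Round(s_4, k_4) = 0x810A
s_6 = Round(s_5, k_5) = 0xCC33
s_7 = Round(s_6, k_6) = 0xC4F4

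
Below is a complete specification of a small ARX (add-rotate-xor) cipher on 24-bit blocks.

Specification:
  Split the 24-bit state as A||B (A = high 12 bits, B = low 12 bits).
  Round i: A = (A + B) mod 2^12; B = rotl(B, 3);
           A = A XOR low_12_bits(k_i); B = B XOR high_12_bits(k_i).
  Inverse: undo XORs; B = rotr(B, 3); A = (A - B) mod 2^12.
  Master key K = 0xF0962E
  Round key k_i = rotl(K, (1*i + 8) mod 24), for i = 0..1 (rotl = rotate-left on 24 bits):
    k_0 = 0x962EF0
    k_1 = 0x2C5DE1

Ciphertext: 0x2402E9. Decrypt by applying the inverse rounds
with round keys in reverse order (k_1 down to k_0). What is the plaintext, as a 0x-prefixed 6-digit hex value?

0xB40E2C

s_0 = ciphertext = 0x2402E9
s_1 = InvRound(s_0, k_1) = 0x79C805
s_2 = InvRound(s_1, k_0) = 0xB40E2C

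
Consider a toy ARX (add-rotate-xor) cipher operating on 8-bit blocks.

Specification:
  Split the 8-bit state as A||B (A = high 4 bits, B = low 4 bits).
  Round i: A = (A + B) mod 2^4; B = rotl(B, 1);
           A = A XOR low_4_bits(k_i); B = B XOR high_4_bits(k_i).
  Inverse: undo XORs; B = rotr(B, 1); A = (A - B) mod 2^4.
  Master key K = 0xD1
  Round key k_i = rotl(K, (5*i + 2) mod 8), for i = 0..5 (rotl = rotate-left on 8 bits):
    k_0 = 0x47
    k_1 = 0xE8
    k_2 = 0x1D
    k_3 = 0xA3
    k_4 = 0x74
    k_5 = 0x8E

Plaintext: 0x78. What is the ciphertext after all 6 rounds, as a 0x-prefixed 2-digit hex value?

s_0 = plaintext = 0x78
s_1 = Round(s_0, k_0) = 0x85
s_2 = Round(s_1, k_1) = 0x54
s_3 = Round(s_2, k_2) = 0x49
s_4 = Round(s_3, k_3) = 0xE9
s_5 = Round(s_4, k_4) = 0x34
s_6 = Round(s_5, k_5) = 0x90

0x90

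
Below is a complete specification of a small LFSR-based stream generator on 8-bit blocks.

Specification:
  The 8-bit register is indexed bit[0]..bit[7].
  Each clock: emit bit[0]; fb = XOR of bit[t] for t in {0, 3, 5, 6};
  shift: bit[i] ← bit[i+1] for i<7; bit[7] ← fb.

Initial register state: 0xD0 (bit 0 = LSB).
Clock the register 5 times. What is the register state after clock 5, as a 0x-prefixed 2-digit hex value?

reg_0 = 0xD0
clock 1: out=0, reg = 0xE8
clock 2: out=0, reg = 0xF4
clock 3: out=0, reg = 0x7A
clock 4: out=0, reg = 0xBD
clock 5: out=1, reg = 0xDE

0xDE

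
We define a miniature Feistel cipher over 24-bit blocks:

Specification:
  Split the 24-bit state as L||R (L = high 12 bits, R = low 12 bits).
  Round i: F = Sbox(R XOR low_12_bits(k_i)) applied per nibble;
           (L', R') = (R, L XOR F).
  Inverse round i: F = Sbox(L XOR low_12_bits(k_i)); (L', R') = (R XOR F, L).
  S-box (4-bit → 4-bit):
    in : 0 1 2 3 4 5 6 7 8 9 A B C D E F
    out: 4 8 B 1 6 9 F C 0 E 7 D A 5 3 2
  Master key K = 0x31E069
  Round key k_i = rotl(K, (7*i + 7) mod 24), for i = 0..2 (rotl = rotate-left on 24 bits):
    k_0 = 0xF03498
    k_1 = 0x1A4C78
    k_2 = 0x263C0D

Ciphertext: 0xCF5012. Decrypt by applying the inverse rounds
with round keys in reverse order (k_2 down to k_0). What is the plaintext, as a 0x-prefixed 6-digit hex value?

0x475C92

s_0 = ciphertext = 0xCF5012
s_1 = InvRound(s_0, k_2) = 0x432CF5
s_2 = InvRound(s_1, k_1) = 0xC92432
s_3 = InvRound(s_2, k_0) = 0x475C92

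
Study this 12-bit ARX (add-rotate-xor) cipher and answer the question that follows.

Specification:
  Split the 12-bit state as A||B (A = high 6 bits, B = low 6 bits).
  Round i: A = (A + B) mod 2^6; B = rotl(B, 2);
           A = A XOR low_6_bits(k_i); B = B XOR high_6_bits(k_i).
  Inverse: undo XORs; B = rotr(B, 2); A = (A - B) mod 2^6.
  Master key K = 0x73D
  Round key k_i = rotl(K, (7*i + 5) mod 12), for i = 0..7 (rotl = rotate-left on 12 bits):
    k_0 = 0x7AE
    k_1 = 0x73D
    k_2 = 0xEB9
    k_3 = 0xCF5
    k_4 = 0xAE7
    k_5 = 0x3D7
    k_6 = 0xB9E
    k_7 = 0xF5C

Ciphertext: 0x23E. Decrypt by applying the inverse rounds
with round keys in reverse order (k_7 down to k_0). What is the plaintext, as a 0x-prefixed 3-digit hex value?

s_0 = ciphertext = 0x23E
s_1 = InvRound(s_0, k_7) = 0x930
s_2 = InvRound(s_1, k_6) = 0x4E7
s_3 = InvRound(s_2, k_5) = 0xE8A
s_4 = InvRound(s_3, k_4) = 0x158
s_5 = InvRound(s_4, k_3) = 0xDBA
s_6 = InvRound(s_5, k_2) = 0x3C0
s_7 = InvRound(s_6, k_1) = 0xAC7
s_8 = InvRound(s_7, k_0) = 0xBD6

0xBD6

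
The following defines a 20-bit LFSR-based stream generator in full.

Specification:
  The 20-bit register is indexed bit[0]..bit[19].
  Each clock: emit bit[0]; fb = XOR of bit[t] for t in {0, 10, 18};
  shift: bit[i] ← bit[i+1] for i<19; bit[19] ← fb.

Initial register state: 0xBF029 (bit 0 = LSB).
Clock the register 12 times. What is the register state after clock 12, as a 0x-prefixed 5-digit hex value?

reg_0 = 0xBF029
clock 1: out=1, reg = 0xDF814
clock 2: out=0, reg = 0xEFC0A
clock 3: out=0, reg = 0x77E05
clock 4: out=1, reg = 0xBBF02
clock 5: out=0, reg = 0xDDF81
clock 6: out=1, reg = 0xEEFC0
clock 7: out=0, reg = 0x777E0
clock 8: out=0, reg = 0x3BBF0
clock 9: out=0, reg = 0x1DDF8
clock 10: out=0, reg = 0x8EEFC
clock 11: out=0, reg = 0xC777E
clock 12: out=0, reg = 0x63BBF

0x63BBF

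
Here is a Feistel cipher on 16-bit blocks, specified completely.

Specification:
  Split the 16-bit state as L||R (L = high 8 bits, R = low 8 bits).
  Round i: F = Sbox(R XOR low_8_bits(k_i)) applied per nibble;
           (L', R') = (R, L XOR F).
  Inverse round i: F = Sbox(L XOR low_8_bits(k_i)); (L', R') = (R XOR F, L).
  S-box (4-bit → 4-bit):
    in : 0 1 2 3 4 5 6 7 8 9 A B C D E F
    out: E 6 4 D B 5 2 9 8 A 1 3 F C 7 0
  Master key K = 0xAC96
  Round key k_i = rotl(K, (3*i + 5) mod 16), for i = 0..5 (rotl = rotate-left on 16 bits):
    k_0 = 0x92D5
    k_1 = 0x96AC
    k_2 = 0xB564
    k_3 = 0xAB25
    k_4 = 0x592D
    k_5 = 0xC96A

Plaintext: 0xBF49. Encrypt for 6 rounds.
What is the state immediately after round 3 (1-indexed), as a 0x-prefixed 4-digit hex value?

0x7674

s_0 = plaintext = 0xBF49
s_1 = Round(s_0, k_0) = 0x4910
s_2 = Round(s_1, k_1) = 0x1076
s_3 = Round(s_2, k_2) = 0x7674
s_4 = Round(s_3, k_3) = 0x7420
s_5 = Round(s_4, k_4) = 0x2098
s_6 = Round(s_5, k_5) = 0x9824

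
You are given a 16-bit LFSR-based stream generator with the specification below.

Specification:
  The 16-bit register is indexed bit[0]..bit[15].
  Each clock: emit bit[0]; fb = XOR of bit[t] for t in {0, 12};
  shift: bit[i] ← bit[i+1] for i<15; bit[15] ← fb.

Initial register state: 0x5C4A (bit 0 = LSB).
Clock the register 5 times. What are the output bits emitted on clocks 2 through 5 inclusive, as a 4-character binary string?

reg_0 = 0x5C4A
clock 1: out=0, reg = 0xAE25
clock 2: out=1, reg = 0xD712
clock 3: out=0, reg = 0xEB89
clock 4: out=1, reg = 0xF5C4
clock 5: out=0, reg = 0xFAE2

1010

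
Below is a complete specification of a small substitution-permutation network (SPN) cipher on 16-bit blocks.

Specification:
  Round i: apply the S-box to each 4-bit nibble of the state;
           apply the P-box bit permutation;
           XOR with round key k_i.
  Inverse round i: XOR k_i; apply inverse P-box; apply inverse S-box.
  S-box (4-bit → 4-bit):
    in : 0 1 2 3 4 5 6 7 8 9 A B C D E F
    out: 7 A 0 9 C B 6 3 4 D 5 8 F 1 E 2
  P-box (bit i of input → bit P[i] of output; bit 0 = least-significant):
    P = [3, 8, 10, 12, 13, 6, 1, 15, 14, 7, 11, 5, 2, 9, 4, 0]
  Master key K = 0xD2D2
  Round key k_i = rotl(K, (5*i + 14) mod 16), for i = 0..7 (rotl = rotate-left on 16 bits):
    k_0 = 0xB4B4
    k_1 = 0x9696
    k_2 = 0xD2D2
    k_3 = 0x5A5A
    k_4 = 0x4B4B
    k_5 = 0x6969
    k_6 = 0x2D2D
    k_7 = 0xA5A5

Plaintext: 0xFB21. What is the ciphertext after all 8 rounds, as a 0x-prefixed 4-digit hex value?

0x3E11

s_0 = plaintext = 0xFB21
s_1 = Round(s_0, k_0) = 0xA794
s_2 = Round(s_1, k_1) = 0x6200
s_3 = Round(s_2, k_2) = 0xF588
s_4 = Round(s_3, k_3) = 0x1CF8
s_5 = Round(s_4, k_4) = 0x05AA
s_6 = Round(s_5, k_5) = 0x0FD7
s_7 = Round(s_6, k_6) = 0x0EB1
s_8 = Round(s_7, k_7) = 0x3E11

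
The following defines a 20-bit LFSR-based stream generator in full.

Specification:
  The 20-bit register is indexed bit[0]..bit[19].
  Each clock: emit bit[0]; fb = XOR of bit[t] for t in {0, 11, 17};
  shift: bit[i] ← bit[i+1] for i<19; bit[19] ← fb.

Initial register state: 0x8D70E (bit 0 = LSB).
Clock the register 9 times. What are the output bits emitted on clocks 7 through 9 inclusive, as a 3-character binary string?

reg_0 = 0x8D70E
clock 1: out=0, reg = 0x46B87
clock 2: out=1, reg = 0x235C3
clock 3: out=1, reg = 0x11AE1
clock 4: out=1, reg = 0x08D70
clock 5: out=0, reg = 0x846B8
clock 6: out=0, reg = 0x4235C
clock 7: out=0, reg = 0x211AE
clock 8: out=0, reg = 0x908D7
clock 9: out=1, reg = 0x4846B

001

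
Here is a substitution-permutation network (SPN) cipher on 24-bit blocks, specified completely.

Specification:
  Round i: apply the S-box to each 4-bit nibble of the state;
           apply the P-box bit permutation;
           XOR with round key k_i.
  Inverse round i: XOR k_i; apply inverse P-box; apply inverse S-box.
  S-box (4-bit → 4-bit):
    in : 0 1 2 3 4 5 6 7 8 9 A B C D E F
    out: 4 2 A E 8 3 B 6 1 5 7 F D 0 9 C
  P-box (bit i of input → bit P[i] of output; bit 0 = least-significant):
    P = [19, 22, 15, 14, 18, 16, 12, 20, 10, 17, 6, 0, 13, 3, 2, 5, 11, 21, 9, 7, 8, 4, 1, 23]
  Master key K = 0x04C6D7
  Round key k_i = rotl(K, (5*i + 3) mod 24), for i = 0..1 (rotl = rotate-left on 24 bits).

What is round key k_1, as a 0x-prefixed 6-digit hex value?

K = 0x04C6D7
k_0 = rotl(K, (5*0+3) mod 24) = rotl(K, 3) = 0x2636B8
k_1 = rotl(K, (5*1+3) mod 24) = rotl(K, 8) = 0xC6D704

0xC6D704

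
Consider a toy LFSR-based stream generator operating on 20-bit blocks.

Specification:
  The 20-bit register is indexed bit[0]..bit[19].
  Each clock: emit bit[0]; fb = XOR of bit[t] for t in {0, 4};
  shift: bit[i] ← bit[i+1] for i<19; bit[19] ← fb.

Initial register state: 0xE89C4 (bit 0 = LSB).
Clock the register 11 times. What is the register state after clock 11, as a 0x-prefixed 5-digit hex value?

0x2B1D1

reg_0 = 0xE89C4
clock 1: out=0, reg = 0x744E2
clock 2: out=0, reg = 0x3A271
clock 3: out=1, reg = 0x1D138
clock 4: out=0, reg = 0x8E89C
clock 5: out=0, reg = 0xC744E
clock 6: out=0, reg = 0x63A27
clock 7: out=1, reg = 0xB1D13
clock 8: out=1, reg = 0x58E89
clock 9: out=1, reg = 0xAC744
clock 10: out=0, reg = 0x563A2
clock 11: out=0, reg = 0x2B1D1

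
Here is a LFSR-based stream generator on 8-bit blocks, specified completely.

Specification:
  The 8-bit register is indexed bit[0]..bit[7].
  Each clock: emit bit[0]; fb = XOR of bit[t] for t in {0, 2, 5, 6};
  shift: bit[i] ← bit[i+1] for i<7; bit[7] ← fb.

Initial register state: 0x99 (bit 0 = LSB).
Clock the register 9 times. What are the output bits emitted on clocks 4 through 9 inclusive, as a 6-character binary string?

reg_0 = 0x99
clock 1: out=1, reg = 0xCC
clock 2: out=0, reg = 0x66
clock 3: out=0, reg = 0xB3
clock 4: out=1, reg = 0x59
clock 5: out=1, reg = 0x2C
clock 6: out=0, reg = 0x16
clock 7: out=0, reg = 0x8B
clock 8: out=1, reg = 0xC5
clock 9: out=1, reg = 0xE2

110011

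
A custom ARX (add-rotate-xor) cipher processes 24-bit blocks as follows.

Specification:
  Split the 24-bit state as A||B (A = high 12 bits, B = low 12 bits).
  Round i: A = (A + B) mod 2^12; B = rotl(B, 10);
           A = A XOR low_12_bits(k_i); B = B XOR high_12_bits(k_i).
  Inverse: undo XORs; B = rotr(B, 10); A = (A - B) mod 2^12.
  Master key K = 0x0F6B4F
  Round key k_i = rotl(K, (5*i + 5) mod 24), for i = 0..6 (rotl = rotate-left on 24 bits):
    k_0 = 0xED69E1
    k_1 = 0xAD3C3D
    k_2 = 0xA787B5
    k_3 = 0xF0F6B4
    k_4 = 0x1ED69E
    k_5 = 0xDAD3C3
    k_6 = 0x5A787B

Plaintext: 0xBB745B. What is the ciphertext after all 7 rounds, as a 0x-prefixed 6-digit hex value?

s_0 = plaintext = 0xBB745B
s_1 = Round(s_0, k_0) = 0x9F33C0
s_2 = Round(s_1, k_1) = 0x18EA23
s_3 = Round(s_2, k_2) = 0xC044F0
s_4 = Round(s_3, k_3) = 0x640E33
s_5 = Round(s_4, k_4) = 0x2EDE61
s_6 = Round(s_5, k_5) = 0x28DA35
s_7 = Round(s_6, k_6) = 0x4B932A

0x4B932A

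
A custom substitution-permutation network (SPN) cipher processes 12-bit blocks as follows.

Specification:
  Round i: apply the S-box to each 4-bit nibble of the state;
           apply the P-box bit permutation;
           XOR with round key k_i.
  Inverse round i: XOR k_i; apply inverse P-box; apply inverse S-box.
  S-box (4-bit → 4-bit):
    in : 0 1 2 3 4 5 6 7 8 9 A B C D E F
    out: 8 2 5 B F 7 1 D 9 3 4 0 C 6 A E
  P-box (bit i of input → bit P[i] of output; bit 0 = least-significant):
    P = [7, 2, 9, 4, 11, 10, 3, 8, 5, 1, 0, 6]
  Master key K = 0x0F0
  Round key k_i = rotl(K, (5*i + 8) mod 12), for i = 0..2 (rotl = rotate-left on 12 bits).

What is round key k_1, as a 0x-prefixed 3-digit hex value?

0x1E0

K = 0x0F0
k_0 = rotl(K, (5*0+8) mod 12) = rotl(K, 8) = 0x00F
k_1 = rotl(K, (5*1+8) mod 12) = rotl(K, 1) = 0x1E0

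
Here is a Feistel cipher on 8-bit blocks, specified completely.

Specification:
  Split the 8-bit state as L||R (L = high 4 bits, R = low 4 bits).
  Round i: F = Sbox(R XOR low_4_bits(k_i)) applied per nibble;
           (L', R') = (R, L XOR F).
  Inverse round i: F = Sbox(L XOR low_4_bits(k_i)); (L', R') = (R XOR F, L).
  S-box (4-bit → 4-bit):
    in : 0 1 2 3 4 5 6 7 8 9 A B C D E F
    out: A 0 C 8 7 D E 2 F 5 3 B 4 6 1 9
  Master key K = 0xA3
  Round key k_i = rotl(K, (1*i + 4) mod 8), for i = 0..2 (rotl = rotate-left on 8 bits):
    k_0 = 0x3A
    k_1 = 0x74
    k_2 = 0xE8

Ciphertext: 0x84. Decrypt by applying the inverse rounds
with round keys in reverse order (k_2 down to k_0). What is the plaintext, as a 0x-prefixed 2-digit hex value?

0xEB

s_0 = ciphertext = 0x84
s_1 = InvRound(s_0, k_2) = 0xE8
s_2 = InvRound(s_1, k_1) = 0xBE
s_3 = InvRound(s_2, k_0) = 0xEB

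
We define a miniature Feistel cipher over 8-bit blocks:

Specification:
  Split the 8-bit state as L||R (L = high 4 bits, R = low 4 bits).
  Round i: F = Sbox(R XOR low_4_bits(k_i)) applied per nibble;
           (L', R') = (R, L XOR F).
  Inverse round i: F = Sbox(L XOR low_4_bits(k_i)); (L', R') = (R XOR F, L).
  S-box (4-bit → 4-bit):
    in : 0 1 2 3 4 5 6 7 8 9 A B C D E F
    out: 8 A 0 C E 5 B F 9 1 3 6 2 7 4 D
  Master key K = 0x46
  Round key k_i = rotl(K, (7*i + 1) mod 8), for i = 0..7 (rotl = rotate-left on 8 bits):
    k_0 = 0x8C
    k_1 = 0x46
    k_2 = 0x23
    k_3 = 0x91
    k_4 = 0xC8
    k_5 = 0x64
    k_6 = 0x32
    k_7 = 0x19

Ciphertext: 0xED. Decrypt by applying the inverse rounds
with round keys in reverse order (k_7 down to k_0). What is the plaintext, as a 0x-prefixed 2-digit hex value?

0x68

s_0 = ciphertext = 0xED
s_1 = InvRound(s_0, k_7) = 0x2E
s_2 = InvRound(s_1, k_6) = 0x62
s_3 = InvRound(s_2, k_5) = 0x26
s_4 = InvRound(s_3, k_4) = 0x52
s_5 = InvRound(s_4, k_3) = 0xC5
s_6 = InvRound(s_5, k_2) = 0x8C
s_7 = InvRound(s_6, k_1) = 0x88
s_8 = InvRound(s_7, k_0) = 0x68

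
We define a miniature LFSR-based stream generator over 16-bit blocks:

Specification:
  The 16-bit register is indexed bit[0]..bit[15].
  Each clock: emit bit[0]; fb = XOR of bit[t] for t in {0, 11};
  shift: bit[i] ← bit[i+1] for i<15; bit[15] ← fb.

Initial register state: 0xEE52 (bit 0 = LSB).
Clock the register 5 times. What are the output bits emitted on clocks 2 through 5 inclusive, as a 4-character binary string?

reg_0 = 0xEE52
clock 1: out=0, reg = 0xF729
clock 2: out=1, reg = 0xFB94
clock 3: out=0, reg = 0xFDCA
clock 4: out=0, reg = 0xFEE5
clock 5: out=1, reg = 0x7F72

1001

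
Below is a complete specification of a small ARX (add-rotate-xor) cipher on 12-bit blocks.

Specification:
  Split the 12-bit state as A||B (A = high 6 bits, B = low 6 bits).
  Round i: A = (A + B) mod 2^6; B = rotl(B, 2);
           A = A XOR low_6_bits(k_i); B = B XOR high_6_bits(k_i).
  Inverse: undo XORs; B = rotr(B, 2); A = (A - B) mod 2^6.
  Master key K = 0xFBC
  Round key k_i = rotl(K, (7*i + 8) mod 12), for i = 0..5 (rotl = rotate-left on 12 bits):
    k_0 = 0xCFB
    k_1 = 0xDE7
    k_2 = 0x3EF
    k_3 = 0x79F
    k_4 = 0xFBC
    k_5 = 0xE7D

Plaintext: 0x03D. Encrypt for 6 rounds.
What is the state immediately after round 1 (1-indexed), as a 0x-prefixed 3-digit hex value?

s_0 = plaintext = 0x03D
s_1 = Round(s_0, k_0) = 0x184
s_2 = Round(s_1, k_1) = 0xB67
s_3 = Round(s_2, k_2) = 0xED1
s_4 = Round(s_3, k_3) = 0x4DB
s_5 = Round(s_4, k_4) = 0x493
s_6 = Round(s_5, k_5) = 0x634

0x184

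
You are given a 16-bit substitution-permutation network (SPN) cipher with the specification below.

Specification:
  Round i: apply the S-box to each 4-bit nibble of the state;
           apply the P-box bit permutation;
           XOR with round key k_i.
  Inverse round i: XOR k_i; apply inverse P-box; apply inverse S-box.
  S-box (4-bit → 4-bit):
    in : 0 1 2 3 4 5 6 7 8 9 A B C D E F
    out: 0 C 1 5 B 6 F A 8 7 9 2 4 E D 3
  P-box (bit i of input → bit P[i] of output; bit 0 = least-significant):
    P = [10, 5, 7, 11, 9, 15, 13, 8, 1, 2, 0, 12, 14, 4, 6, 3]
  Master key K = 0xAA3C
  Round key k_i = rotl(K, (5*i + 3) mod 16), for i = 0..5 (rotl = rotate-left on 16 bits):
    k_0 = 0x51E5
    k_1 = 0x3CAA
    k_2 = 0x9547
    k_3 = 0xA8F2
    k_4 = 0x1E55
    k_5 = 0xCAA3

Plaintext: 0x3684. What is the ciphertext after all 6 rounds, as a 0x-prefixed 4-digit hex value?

s_0 = plaintext = 0x3684
s_1 = Round(s_0, k_0) = 0x0C82
s_2 = Round(s_1, k_1) = 0x39AB
s_3 = Round(s_2, k_2) = 0xD620
s_4 = Round(s_3, k_3) = 0xBAAD
s_5 = Round(s_4, k_4) = 0x05E7
s_6 = Round(s_5, k_5) = 0xE186

0xE186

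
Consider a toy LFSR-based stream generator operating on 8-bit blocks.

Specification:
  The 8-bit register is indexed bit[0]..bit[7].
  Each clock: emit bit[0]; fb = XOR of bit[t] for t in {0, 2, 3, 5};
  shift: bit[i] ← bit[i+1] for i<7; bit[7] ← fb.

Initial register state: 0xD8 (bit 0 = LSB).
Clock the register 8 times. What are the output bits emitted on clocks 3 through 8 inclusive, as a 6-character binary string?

011011

reg_0 = 0xD8
clock 1: out=0, reg = 0xEC
clock 2: out=0, reg = 0xF6
clock 3: out=0, reg = 0x7B
clock 4: out=1, reg = 0xBD
clock 5: out=1, reg = 0x5E
clock 6: out=0, reg = 0x2F
clock 7: out=1, reg = 0x17
clock 8: out=1, reg = 0x0B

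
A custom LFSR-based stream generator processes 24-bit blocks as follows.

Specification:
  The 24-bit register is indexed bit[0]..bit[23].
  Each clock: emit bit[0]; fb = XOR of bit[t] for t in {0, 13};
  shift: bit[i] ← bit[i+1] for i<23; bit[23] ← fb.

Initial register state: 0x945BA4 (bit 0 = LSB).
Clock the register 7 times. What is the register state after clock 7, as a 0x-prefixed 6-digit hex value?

0x0D28B7

reg_0 = 0x945BA4
clock 1: out=0, reg = 0x4A2DD2
clock 2: out=0, reg = 0xA516E9
clock 3: out=1, reg = 0xD28B74
clock 4: out=0, reg = 0x6945BA
clock 5: out=0, reg = 0x34A2DD
clock 6: out=1, reg = 0x1A516E
clock 7: out=0, reg = 0x0D28B7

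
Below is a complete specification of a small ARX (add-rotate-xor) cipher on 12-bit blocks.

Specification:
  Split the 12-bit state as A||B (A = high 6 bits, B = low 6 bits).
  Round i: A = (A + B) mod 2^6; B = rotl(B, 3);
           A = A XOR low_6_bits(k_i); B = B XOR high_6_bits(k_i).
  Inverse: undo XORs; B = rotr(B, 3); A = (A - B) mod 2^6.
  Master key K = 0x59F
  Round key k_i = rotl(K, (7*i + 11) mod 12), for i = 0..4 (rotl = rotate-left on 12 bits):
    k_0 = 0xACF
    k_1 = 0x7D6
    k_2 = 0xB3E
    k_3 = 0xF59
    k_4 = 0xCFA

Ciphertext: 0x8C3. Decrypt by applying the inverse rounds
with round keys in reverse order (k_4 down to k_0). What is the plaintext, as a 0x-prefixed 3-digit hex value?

s_0 = ciphertext = 0x8C3
s_1 = InvRound(s_0, k_4) = 0x4C6
s_2 = InvRound(s_1, k_3) = 0xADF
s_3 = InvRound(s_2, k_2) = 0xDDE
s_4 = InvRound(s_3, k_1) = 0x648
s_5 = InvRound(s_4, k_0) = 0xE9C

0xE9C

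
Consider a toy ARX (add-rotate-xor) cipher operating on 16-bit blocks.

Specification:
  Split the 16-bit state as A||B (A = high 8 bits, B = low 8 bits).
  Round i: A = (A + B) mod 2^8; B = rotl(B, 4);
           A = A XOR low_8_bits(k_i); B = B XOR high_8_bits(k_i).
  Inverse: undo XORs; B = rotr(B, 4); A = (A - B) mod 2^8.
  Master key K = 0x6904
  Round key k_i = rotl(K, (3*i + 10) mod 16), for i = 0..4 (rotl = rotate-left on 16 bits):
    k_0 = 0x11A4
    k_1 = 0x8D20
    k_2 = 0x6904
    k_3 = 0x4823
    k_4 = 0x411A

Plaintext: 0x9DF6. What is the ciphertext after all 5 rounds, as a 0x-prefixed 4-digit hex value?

0x870A

s_0 = plaintext = 0x9DF6
s_1 = Round(s_0, k_0) = 0x377E
s_2 = Round(s_1, k_1) = 0x956A
s_3 = Round(s_2, k_2) = 0xFBCF
s_4 = Round(s_3, k_3) = 0xE9B4
s_5 = Round(s_4, k_4) = 0x870A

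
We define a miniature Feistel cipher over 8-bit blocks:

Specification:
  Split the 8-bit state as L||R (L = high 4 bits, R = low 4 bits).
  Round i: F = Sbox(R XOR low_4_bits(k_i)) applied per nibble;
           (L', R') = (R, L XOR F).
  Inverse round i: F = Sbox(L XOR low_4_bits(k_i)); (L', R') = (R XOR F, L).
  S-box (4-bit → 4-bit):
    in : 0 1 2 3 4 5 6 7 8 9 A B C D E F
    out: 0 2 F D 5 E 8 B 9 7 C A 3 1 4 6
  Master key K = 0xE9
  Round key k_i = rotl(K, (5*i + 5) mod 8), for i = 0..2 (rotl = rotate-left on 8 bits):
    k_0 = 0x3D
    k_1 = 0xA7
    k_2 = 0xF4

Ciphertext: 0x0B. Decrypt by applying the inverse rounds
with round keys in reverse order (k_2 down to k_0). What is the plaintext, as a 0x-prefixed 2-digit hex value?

s_0 = ciphertext = 0x0B
s_1 = InvRound(s_0, k_2) = 0xE0
s_2 = InvRound(s_1, k_1) = 0x7E
s_3 = InvRound(s_2, k_0) = 0x27

0x27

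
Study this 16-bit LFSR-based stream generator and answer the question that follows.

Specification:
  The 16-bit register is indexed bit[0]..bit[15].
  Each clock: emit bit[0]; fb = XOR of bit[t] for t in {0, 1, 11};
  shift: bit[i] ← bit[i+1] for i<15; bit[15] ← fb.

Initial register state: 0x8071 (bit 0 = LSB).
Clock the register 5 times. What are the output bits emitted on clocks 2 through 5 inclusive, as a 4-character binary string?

reg_0 = 0x8071
clock 1: out=1, reg = 0xC038
clock 2: out=0, reg = 0x601C
clock 3: out=0, reg = 0x300E
clock 4: out=0, reg = 0x9807
clock 5: out=1, reg = 0xCC03

0001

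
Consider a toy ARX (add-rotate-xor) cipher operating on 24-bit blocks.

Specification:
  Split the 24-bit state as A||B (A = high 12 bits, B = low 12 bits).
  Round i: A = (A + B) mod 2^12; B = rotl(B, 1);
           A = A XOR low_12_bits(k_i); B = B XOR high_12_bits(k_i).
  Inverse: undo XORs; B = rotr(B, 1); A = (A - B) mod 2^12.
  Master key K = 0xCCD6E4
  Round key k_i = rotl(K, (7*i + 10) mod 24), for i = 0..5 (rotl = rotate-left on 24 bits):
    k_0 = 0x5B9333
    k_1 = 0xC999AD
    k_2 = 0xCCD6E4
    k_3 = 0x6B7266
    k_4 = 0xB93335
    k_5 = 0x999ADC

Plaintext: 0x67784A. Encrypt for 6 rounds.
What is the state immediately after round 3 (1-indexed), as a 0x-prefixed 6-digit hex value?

s_0 = plaintext = 0x67784A
s_1 = Round(s_0, k_0) = 0xDF252C
s_2 = Round(s_1, k_1) = 0xAB36C1
s_3 = Round(s_2, k_2) = 0x79014F
s_4 = Round(s_3, k_3) = 0xAB9429
s_5 = Round(s_4, k_4) = 0xDD73C1
s_6 = Round(s_5, k_5) = 0xB44E1B

0x79014F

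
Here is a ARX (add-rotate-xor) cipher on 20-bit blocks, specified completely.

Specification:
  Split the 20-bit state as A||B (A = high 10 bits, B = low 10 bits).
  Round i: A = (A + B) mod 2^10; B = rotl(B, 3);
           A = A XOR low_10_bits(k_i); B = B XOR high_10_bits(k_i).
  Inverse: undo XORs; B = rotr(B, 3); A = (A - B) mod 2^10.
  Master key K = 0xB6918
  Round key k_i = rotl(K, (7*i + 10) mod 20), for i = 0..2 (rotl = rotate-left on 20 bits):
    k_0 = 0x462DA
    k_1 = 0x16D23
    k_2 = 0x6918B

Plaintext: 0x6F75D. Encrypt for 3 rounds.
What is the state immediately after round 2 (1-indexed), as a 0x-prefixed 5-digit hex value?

s_0 = plaintext = 0x6F75D
s_1 = Round(s_0, k_0) = 0xF03F6
s_2 = Round(s_1, k_1) = 0xA57EC
s_3 = Round(s_2, k_2) = 0xC2AC3

0xA57EC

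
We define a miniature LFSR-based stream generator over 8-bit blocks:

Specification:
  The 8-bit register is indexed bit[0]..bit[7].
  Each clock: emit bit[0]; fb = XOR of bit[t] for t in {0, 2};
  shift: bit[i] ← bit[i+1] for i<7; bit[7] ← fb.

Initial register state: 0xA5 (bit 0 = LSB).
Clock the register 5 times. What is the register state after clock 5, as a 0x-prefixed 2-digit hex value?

reg_0 = 0xA5
clock 1: out=1, reg = 0x52
clock 2: out=0, reg = 0x29
clock 3: out=1, reg = 0x94
clock 4: out=0, reg = 0xCA
clock 5: out=0, reg = 0x65

0x65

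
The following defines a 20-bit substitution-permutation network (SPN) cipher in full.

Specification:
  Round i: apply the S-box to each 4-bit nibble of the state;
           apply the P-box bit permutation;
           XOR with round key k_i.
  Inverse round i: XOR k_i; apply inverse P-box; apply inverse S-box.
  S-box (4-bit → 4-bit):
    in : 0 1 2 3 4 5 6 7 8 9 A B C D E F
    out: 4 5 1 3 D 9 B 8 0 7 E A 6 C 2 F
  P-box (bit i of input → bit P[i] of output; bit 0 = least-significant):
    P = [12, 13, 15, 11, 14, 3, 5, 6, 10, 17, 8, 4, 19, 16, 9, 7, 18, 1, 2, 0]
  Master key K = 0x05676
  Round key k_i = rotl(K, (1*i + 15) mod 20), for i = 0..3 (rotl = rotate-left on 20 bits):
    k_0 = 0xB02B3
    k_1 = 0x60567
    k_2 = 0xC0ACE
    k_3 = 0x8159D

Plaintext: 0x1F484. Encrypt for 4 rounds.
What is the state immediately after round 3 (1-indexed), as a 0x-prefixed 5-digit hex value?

s_0 = plaintext = 0x1F484
s_1 = Round(s_0, k_0) = 0x69D27
s_2 = Round(s_1, k_1) = 0xB4E74
s_3 = Round(s_2, k_2) = 0x6900D
s_4 = Round(s_3, k_3) = 0x59EBE

0x6900D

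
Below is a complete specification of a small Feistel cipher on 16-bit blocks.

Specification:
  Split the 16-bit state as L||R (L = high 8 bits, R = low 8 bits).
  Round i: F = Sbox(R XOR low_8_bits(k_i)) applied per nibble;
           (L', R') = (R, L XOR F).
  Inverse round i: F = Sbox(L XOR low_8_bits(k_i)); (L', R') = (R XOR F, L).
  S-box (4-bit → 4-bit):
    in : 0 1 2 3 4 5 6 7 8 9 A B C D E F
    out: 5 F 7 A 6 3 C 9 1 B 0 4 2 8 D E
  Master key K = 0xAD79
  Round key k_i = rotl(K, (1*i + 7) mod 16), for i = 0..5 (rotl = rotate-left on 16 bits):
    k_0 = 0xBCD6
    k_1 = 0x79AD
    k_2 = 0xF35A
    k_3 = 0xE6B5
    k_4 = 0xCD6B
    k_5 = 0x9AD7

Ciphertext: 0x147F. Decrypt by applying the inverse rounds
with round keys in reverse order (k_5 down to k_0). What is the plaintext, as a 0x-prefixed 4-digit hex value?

0x8B75

s_0 = ciphertext = 0x147F
s_1 = InvRound(s_0, k_5) = 0x5514
s_2 = InvRound(s_1, k_4) = 0xB955
s_3 = InvRound(s_2, k_3) = 0x07B9
s_4 = InvRound(s_3, k_2) = 0x8107
s_5 = InvRound(s_4, k_1) = 0x7581
s_6 = InvRound(s_5, k_0) = 0x8B75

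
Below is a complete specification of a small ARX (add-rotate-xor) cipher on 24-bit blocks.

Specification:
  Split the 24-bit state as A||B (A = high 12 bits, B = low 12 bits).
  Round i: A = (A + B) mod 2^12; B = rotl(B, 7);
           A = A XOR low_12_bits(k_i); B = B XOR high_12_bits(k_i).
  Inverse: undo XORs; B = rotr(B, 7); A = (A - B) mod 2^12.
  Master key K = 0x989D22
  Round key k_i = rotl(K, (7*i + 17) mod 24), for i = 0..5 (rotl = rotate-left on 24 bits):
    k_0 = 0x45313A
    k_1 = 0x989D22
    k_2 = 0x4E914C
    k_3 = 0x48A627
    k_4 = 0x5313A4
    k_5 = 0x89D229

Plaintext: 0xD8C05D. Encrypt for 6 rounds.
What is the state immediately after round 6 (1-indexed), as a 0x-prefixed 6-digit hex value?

s_0 = plaintext = 0xD8C05D
s_1 = Round(s_0, k_0) = 0xCD3AD1
s_2 = Round(s_1, k_1) = 0xA8615F
s_3 = Round(s_2, k_2) = 0xAA9B63
s_4 = Round(s_3, k_3) = 0x02B551
s_5 = Round(s_4, k_4) = 0x6D8D9B
s_6 = Round(s_5, k_5) = 0x65A571

0x65A571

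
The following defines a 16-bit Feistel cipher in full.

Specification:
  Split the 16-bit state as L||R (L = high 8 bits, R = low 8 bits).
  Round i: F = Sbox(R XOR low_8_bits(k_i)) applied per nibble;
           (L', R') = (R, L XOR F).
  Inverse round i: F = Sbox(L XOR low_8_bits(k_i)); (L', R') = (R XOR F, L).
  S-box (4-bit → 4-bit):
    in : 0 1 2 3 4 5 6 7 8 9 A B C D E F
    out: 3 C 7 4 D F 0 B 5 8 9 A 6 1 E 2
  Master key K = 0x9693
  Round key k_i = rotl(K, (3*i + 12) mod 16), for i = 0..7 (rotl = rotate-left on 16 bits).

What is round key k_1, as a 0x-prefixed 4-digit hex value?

0xCB49

K = 0x9693
k_0 = rotl(K, (3*0+12) mod 16) = rotl(K, 12) = 0x3969
k_1 = rotl(K, (3*1+12) mod 16) = rotl(K, 15) = 0xCB49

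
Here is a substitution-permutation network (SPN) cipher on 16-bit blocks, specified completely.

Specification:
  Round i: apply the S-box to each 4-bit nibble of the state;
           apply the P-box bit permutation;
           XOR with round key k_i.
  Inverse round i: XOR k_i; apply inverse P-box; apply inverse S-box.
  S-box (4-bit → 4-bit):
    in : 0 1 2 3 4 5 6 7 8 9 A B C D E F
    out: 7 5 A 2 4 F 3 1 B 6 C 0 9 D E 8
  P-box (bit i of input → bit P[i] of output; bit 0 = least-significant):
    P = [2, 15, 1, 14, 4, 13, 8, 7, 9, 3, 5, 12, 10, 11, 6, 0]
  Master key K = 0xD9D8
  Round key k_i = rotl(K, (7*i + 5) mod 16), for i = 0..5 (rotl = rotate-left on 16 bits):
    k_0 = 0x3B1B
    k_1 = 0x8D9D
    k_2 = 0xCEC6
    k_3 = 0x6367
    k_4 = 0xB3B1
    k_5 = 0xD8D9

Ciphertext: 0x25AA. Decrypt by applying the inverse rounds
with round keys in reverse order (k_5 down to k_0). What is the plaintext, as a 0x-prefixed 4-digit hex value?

s_0 = ciphertext = 0x25AA
s_1 = InvRound(s_0, k_5) = 0x5A0E
s_2 = InvRound(s_1, k_4) = 0x2955
s_3 = InvRound(s_2, k_3) = 0x317A
s_4 = InvRound(s_3, k_2) = 0x6558
s_5 = InvRound(s_4, k_1) = 0xEB28
s_6 = InvRound(s_5, k_0) = 0xFA7E

0xFA7E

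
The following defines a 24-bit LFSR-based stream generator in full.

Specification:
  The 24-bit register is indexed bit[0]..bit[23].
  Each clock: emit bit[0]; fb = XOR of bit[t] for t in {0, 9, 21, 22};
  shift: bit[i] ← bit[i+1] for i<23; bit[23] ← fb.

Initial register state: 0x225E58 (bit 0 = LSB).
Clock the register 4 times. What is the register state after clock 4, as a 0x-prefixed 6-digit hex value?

0xE225E5

reg_0 = 0x225E58
clock 1: out=0, reg = 0x112F2C
clock 2: out=0, reg = 0x889796
clock 3: out=0, reg = 0xC44BCB
clock 4: out=1, reg = 0xE225E5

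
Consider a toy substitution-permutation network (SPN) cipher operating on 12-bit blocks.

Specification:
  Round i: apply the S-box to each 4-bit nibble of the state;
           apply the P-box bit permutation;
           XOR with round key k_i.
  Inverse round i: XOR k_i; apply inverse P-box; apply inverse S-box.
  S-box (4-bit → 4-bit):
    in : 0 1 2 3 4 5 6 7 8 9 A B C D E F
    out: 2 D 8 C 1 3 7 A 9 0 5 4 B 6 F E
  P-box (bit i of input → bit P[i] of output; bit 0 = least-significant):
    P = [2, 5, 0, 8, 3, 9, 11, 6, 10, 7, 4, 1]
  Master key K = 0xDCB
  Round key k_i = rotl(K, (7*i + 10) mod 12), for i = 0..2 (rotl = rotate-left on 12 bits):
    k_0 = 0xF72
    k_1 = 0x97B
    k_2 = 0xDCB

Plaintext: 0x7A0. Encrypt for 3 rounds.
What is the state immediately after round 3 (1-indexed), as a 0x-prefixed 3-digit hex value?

s_0 = plaintext = 0x7A0
s_1 = Round(s_0, k_0) = 0x7D8
s_2 = Round(s_1, k_1) = 0x2FD
s_3 = Round(s_2, k_2) = 0x7A8

0x7A8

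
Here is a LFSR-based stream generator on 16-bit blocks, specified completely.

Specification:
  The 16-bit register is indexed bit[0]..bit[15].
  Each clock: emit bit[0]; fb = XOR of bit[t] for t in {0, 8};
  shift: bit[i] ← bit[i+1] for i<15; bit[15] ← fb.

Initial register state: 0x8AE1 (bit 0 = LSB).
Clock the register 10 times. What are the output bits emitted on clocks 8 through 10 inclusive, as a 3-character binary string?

reg_0 = 0x8AE1
clock 1: out=1, reg = 0xC570
clock 2: out=0, reg = 0xE2B8
clock 3: out=0, reg = 0x715C
clock 4: out=0, reg = 0xB8AE
clock 5: out=0, reg = 0x5C57
clock 6: out=1, reg = 0xAE2B
clock 7: out=1, reg = 0xD715
clock 8: out=1, reg = 0x6B8A
clock 9: out=0, reg = 0xB5C5
clock 10: out=1, reg = 0x5AE2

101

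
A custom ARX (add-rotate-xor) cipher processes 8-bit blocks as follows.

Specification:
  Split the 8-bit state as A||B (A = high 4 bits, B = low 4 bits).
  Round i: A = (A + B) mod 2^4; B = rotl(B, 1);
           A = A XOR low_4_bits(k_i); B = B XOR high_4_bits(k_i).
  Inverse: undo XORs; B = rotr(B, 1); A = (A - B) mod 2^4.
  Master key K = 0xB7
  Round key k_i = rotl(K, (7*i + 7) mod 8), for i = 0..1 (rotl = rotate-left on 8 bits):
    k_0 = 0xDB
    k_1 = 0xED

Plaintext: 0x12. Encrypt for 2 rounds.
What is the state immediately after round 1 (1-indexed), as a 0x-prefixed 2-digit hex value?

0x89

s_0 = plaintext = 0x12
s_1 = Round(s_0, k_0) = 0x89
s_2 = Round(s_1, k_1) = 0xCD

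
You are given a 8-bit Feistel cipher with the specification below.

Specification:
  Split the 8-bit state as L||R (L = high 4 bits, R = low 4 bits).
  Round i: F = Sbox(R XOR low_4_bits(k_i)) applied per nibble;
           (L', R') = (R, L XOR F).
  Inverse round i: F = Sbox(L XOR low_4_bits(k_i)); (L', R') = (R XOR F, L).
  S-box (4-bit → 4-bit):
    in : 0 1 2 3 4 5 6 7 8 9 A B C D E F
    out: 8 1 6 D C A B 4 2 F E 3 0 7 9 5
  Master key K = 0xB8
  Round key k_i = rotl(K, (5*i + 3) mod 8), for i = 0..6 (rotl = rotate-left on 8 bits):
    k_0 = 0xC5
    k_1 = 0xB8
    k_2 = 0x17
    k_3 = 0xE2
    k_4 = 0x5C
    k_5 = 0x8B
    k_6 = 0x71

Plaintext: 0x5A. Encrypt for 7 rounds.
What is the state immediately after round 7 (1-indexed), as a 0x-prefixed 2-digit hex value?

0x76

s_0 = plaintext = 0x5A
s_1 = Round(s_0, k_0) = 0xA0
s_2 = Round(s_1, k_1) = 0x08
s_3 = Round(s_2, k_2) = 0x85
s_4 = Round(s_3, k_3) = 0x5C
s_5 = Round(s_4, k_4) = 0xCD
s_6 = Round(s_5, k_5) = 0xD7
s_7 = Round(s_6, k_6) = 0x76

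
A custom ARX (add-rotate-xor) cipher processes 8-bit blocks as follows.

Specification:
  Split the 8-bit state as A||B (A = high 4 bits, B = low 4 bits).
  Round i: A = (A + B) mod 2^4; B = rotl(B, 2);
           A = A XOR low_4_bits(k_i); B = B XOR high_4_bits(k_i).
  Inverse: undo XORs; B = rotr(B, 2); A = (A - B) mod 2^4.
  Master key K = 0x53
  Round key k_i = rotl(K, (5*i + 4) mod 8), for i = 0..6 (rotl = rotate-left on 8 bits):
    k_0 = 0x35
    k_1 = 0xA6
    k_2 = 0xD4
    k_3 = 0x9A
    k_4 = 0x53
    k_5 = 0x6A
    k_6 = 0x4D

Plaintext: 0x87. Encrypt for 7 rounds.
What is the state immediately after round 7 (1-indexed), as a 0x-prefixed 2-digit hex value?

0x37

s_0 = plaintext = 0x87
s_1 = Round(s_0, k_0) = 0xAE
s_2 = Round(s_1, k_1) = 0xE1
s_3 = Round(s_2, k_2) = 0xB9
s_4 = Round(s_3, k_3) = 0xEF
s_5 = Round(s_4, k_4) = 0xEA
s_6 = Round(s_5, k_5) = 0x2C
s_7 = Round(s_6, k_6) = 0x37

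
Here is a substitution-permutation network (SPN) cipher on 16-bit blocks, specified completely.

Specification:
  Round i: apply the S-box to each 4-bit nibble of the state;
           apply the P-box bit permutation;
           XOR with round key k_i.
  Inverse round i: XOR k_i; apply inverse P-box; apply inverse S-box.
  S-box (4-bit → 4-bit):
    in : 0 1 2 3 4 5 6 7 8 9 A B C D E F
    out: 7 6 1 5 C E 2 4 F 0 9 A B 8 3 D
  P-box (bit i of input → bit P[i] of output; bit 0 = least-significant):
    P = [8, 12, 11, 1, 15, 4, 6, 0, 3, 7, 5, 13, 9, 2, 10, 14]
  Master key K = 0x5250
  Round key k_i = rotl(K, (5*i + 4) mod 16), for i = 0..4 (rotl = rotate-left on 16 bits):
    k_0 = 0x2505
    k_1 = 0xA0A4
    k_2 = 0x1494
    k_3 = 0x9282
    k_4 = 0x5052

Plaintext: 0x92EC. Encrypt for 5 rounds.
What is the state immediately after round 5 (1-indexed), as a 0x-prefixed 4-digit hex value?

s_0 = plaintext = 0x92EC
s_1 = Round(s_0, k_0) = 0xB41F
s_2 = Round(s_1, k_1) = 0xC9D2
s_3 = Round(s_2, k_2) = 0x5791
s_4 = Round(s_3, k_3) = 0xCEA6
s_5 = Round(s_4, k_4) = 0x82DF

0x82DF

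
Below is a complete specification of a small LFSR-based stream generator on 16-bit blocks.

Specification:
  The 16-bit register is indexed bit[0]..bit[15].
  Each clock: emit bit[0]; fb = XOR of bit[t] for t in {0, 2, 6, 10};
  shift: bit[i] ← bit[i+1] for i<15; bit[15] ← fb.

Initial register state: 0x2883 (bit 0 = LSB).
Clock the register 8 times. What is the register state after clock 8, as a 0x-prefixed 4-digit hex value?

0xCB28

reg_0 = 0x2883
clock 1: out=1, reg = 0x9441
clock 2: out=1, reg = 0xCA20
clock 3: out=0, reg = 0x6510
clock 4: out=0, reg = 0xB288
clock 5: out=0, reg = 0x5944
clock 6: out=0, reg = 0x2CA2
clock 7: out=0, reg = 0x9651
clock 8: out=1, reg = 0xCB28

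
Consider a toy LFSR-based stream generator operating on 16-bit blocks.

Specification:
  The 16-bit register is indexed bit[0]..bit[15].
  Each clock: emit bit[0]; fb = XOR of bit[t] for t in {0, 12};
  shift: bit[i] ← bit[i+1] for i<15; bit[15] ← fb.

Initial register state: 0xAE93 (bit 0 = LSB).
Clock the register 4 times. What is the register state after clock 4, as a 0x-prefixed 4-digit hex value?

0x9AE9

reg_0 = 0xAE93
clock 1: out=1, reg = 0xD749
clock 2: out=1, reg = 0x6BA4
clock 3: out=0, reg = 0x35D2
clock 4: out=0, reg = 0x9AE9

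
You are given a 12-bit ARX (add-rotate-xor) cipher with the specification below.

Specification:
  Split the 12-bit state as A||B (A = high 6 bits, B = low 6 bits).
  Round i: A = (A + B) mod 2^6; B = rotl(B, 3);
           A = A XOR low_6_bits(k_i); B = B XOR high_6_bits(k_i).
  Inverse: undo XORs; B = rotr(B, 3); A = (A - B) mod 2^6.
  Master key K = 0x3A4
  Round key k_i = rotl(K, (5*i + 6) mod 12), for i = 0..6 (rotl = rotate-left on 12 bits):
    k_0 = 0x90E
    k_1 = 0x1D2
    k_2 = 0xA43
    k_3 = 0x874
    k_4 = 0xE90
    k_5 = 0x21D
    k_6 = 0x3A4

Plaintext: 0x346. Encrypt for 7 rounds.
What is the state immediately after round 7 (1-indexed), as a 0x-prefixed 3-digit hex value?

s_0 = plaintext = 0x346
s_1 = Round(s_0, k_0) = 0x754
s_2 = Round(s_1, k_1) = 0x8E5
s_3 = Round(s_2, k_2) = 0x2C5
s_4 = Round(s_3, k_3) = 0x909
s_5 = Round(s_4, k_4) = 0xF73
s_6 = Round(s_5, k_5) = 0xB56
s_7 = Round(s_6, k_6) = 0x9FC

0x9FC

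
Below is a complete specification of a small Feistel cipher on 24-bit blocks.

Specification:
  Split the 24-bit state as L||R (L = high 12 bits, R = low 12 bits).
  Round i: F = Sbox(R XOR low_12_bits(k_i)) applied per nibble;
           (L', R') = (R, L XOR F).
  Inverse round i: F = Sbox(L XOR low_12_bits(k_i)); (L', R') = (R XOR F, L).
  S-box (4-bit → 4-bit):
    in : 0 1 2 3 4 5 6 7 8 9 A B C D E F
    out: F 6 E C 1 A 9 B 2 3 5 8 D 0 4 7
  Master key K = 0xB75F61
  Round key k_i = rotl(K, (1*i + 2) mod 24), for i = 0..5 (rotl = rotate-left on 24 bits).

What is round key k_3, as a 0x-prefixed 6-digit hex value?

0xEBEC36

K = 0xB75F61
k_0 = rotl(K, (1*0+2) mod 24) = rotl(K, 2) = 0xDD7D86
k_1 = rotl(K, (1*1+2) mod 24) = rotl(K, 3) = 0xBAFB0D
k_2 = rotl(K, (1*2+2) mod 24) = rotl(K, 4) = 0x75F61B
k_3 = rotl(K, (1*3+2) mod 24) = rotl(K, 5) = 0xEBEC36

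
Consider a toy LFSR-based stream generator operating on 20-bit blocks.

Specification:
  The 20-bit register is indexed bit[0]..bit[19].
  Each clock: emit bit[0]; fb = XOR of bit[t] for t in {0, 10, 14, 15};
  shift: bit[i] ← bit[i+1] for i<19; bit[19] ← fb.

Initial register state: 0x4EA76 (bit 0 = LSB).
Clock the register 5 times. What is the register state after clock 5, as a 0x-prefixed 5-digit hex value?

0xB2753

reg_0 = 0x4EA76
clock 1: out=0, reg = 0x2753B
clock 2: out=1, reg = 0x93A9D
clock 3: out=1, reg = 0xC9D4E
clock 4: out=0, reg = 0x64EA7
clock 5: out=1, reg = 0xB2753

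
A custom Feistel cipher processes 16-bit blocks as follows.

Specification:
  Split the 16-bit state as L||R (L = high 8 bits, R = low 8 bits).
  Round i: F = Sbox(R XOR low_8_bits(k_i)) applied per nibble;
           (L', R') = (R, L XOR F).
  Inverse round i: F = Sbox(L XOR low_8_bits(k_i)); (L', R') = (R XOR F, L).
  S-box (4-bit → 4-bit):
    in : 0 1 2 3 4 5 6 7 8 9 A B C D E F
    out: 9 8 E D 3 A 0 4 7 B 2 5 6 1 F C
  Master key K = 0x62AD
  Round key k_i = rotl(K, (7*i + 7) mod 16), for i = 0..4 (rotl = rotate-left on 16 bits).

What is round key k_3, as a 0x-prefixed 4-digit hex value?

0xD62A

K = 0x62AD
k_0 = rotl(K, (7*0+7) mod 16) = rotl(K, 7) = 0x56B1
k_1 = rotl(K, (7*1+7) mod 16) = rotl(K, 14) = 0x58AB
k_2 = rotl(K, (7*2+7) mod 16) = rotl(K, 5) = 0x55AC
k_3 = rotl(K, (7*3+7) mod 16) = rotl(K, 12) = 0xD62A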